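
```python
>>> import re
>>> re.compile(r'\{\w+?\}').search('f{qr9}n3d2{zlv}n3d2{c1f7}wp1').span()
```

(1, 6)

`re.search` tries every starting position until one works.
The match spans [1:6] → '{qr9}'.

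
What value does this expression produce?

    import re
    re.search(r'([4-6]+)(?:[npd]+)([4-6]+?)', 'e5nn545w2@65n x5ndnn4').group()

'5nn5'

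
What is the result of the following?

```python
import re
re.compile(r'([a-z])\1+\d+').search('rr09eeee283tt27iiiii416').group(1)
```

The match spans [0:4] → 'rr09'.
Captured: group 1 = 'r'.

'r'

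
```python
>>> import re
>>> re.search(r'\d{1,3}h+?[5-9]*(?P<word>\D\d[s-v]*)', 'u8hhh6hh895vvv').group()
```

This matches 1 to 3 of a digit, then one or more of a literal 'h' (lazy), then zero or more of a character in [5-9]; then a non-digit, then a digit, then zero or more of a character in [s-v] (captured as 'word').
`re.search` tries every starting position until one works.
The match spans [1:6] → '8hhh6'.
Captured: group 1 = 'h6'.

'8hhh6'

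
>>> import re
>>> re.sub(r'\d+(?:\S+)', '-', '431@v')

This matches one or more of a digit; then one or more of a non-whitespace character (non-capturing group).
Matches: at [0:5] → '431@v'.
`sub` substitutes '-' at each match site.

'-'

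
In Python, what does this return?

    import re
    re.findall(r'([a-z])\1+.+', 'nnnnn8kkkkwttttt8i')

The backreference `\1` re-matches whatever the first group consumed, character for character.
One capturing group, so `findall` returns just the captured substring from the one match — 1 in all.

['n']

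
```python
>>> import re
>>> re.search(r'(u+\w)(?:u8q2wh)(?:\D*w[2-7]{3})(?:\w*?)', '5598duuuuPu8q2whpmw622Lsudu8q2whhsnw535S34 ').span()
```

The pattern matches one or more of the literal 'u', then a word character (captured); then the literal 'u8q', then the literal '2wh' (non-capturing group); then zero or more of a non-digit, then the literal 'w', then exactly 3 of a character in [2-7] (non-capturing group); then zero or more of a word character (lazy) (non-capturing group).
`search` walks the string left to right and returns the first match it finds.
The match spans [5:22] → 'uuuuPu8q2whpmw622'.
Captured: group 1 = 'uuuuP'.

(5, 22)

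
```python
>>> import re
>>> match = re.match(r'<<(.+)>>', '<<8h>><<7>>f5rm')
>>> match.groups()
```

('8h>><<7',)

`match` is anchored at position 0; if the pattern doesn't fit there, it returns None.
The match spans [0:11] → '<<8h>><<7>>'.
Captured: group 1 = '8h>><<7'.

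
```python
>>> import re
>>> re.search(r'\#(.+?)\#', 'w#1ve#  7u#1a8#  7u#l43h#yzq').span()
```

(1, 6)

The match spans [1:6] → '#1ve#'.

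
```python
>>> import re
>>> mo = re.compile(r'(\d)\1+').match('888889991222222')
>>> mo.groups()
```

('8',)

`\1` is not a pattern — it's the concrete string captured by group 1, re-applied verbatim.
`match` is anchored at position 0; if the pattern doesn't fit there, it returns None.
The match spans [0:5] → '88888'.
Captured: group 1 = '8'.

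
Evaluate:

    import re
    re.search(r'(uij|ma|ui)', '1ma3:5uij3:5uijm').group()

'ma'

`search` walks the string left to right and returns the first match it finds.
The match spans [1:3] → 'ma'.
Captured: group 1 = 'ma'.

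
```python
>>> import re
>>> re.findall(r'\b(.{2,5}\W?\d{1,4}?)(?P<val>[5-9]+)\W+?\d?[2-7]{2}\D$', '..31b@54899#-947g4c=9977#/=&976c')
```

With 2 capturing groups, `findall` returns a 2-tuple per match.

[('=997', '7')]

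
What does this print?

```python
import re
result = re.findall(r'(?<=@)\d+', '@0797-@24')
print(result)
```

['0797', '24']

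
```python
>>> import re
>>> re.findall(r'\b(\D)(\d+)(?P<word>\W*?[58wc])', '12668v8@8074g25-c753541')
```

[('c', '753', '5')]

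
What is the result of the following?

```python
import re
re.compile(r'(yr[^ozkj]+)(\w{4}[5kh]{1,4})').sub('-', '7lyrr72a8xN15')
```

This matches the literal 'yr', then one or more of any character except [ozkj] (captured); then exactly 4 of a word character, then 1 to 4 of one of [5kh] (captured).
Matches: at [2:13] → 'yrr72a8xN15'.
`sub` substitutes '-' at each match site.

'7l-'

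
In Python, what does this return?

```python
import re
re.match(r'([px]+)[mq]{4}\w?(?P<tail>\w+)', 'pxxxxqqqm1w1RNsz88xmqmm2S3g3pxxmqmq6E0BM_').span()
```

The pattern matches one or more of one of [px] (captured); then exactly 4 of one of [mq], then optionally a word character; then one or more of a word character (captured as 'tail').
`re.match` only tries the pattern at the start of the string.
The match spans [0:41] → 'pxxxxqqqm1w1RNsz88xmqmm2S3g3pxxmqmq6E0BM_'.
Captured: group 1 = 'pxxxx', group 2 = 'w1RNsz88xmqmm2S3g3pxxmqmq6E0BM_'.

(0, 41)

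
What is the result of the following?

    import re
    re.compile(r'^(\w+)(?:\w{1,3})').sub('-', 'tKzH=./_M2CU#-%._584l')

`sub` substitutes '-' at each match site.

'-=./_M2CU#-%._584l'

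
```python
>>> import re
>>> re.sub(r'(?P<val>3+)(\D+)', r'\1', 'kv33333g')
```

'kv33333'

This matches one or more of a literal '3' (captured as 'val'); then one or more of a non-digit (captured).
Matches: at [2:8] → '33333g'.
`\1` in the replacement pulls in group 1's text for each match.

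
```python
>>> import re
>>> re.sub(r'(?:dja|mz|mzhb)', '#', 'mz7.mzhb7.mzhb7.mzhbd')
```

'#7.#hb7.#hb7.#hbd'

Alternation isn't longest-match — the leftmost alternative that fits at this position is chosen.
Matches: at [0:2] → 'mz'; at [4:6] → 'mz'; at [10:12] → 'mz'; at [16:18] → 'mz'.
Every occurrence is swapped for '#'.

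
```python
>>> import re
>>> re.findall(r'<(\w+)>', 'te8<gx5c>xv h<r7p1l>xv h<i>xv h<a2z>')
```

Scanning left to right: at [3:9] match '<gx5c>', group 1 = 'gx5c'; at [13:20] match '<r7p1l>', group 1 = 'r7p1l'; at [24:27] match '<i>', group 1 = 'i'; at [31:36] match '<a2z>', group 1 = 'a2z'.
`findall` collects group 1 from each match (4 total).

['gx5c', 'r7p1l', 'i', 'a2z']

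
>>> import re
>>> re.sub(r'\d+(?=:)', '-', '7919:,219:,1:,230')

'-:,-:,-:,230'

The positive lookaround only admits positions where the adjacent text matches; those characters stay outside the span.
Matches: at [0:4] → '7919'; at [6:9] → '219'; at [11:12] → '1'.
Every occurrence is swapped for '-'.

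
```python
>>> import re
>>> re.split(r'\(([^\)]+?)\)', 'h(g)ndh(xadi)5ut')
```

['h', 'g', 'ndh', 'xadi', '5ut']

Matches to split on: at [1:4] → '(g)'; at [7:13] → '(xadi)'.
Because the pattern has a capturing group, `split` also inserts each captured text between the pieces.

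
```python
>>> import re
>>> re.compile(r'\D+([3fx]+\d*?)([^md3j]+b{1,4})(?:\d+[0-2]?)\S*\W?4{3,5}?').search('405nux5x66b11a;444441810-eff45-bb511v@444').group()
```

'nux5x66b11a;444441810-eff45-bb511v@444'

Pattern: one or more of a non-digit; then one or more of one of [3fx], then zero or more of a digit (lazy) (captured); then one or more of any character except [md3j], then 1 to 4 of a literal 'b' (captured); then one or more of a digit, then optionally a character in [0-2] (non-capturing group); then zero or more of a non-whitespace character, then optionally a non-word character, then 3 to 5 of the literal '4' (lazy).
`re.search` scans for the first position where the pattern succeeds.
The match spans [3:41] → 'nux5x66b11a;444441810-eff45-bb511v@444'.
Captured: group 1 = 'x', group 2 = '5x66b11a;444441810-eff45-bb'.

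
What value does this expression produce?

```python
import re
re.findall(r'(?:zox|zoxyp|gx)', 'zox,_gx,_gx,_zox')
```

['zox', 'gx', 'gx', 'zox']

Scanning left to right: at [0:3] → 'zox'; at [5:7] → 'gx'; at [9:11] → 'gx'; at [13:16] → 'zox'.
`findall` yields the raw match text (4 of them) because the pattern has no groups.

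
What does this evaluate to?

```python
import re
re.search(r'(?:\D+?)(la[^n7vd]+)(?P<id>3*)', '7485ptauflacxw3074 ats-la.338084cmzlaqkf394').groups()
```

This matches one or more of a non-digit (lazy) (non-capturing group); then the literal 'la', then one or more of any character except [n7vd] (captured); then zero or more of a literal '3' (captured as 'id').
`re.search` scans for the first position where the pattern succeeds.
The match spans [4:16] → 'ptauflacxw30'.
Captured: group 1 = 'lacxw30', group 2 = ''.

('lacxw30', '')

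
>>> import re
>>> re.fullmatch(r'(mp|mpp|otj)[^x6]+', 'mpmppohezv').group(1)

'mp'

The match spans [0:10] → 'mpmppohezv'.
Captured: group 1 = 'mp'.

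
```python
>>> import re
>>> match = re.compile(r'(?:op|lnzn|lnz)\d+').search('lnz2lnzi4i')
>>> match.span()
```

(0, 4)

The match spans [0:4] → 'lnz2'.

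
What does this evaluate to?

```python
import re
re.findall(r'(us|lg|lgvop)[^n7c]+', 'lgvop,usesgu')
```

['lg']

Branches in `(...|...)` are attempted left-to-right; the first branch that allows the whole pattern to succeed is taken.
Matches: at [0:12] match 'lgvop,usesgu', group 1 = 'lg'.
With a single group, `findall` returns only what that group captured — 1 item.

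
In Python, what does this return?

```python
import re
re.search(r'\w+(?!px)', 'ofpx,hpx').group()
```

A negative assertion filters positions out without eating any characters.
`re.search` tries every starting position until one works.
The match spans [0:4] → 'ofpx'.

'ofpx'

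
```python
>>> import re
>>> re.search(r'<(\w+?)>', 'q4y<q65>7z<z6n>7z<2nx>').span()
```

The match spans [3:8] → '<q65>'.

(3, 8)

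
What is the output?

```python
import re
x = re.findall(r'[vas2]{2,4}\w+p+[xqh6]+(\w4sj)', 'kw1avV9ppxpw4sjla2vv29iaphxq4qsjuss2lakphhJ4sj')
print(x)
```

['J4sj']

Pattern: 2 to 4 of one of [vas2], then one or more of a word character, then one or more of the literal 'p'; then one or more of one of [xqh6]; then a word character, then the literal '4sj' (captured).
With a single group, `findall` returns only what that group captured — 1 item.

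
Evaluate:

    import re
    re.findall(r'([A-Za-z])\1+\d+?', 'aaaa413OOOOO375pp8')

['a', 'O', 'p']

After group 1 captures some text, `\1` only succeeds where that same text appears again.
Scanning left to right: at [0:5] match 'aaaa4', group 1 = 'a'; at [7:13] match 'OOOOO3', group 1 = 'O'; at [15:18] match 'pp8', group 1 = 'p'.
One capturing group, so `findall` returns just the captured substring from each match — 3 in all.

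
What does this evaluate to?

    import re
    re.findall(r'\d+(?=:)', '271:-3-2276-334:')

The `(?=…)`/`(?<=…)` assertion just peeks at neighbouring text; it doesn't advance the match position.
Walking the string: at [0:3] → '271'; at [12:15] → '334'.
Since nothing is captured, `findall` lists the 2 matched substrings directly.

['271', '334']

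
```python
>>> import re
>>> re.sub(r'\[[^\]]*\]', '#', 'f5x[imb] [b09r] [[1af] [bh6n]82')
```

Matches: at [3:8] → '[imb]'; at [9:15] → '[b09r]'; at [16:22] → '[[1af]'; at [23:29] → '[bh6n]'.
`sub` substitutes '#' at each match site.

'f5x# # # #82'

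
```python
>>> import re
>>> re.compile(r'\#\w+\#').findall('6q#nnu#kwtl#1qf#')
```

['#nnu#', '#1qf#']

No capturing groups, so `findall` returns the 2 full match strings.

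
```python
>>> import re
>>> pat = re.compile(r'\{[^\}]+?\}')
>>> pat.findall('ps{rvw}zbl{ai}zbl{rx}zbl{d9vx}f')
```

['{rvw}', '{ai}', '{rx}', '{d9vx}']

Matches: at [2:7] → '{rvw}'; at [10:14] → '{ai}'; at [17:21] → '{rx}'; at [24:30] → '{d9vx}'.
With no groups in the pattern, `findall` gives back each whole match — 4 here.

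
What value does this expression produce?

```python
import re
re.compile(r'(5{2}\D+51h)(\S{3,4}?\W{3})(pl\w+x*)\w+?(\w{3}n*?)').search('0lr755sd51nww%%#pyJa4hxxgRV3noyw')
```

Pattern: exactly 2 of the literal '5', then one or more of a non-digit, then the literal '51h' (captured); then 3 to 4 of a non-whitespace character (lazy), then exactly 3 of a non-word character (captured); then the literal 'pl', then one or more of a word character, then zero or more of a literal 'x' (captured); then one or more of a word character (lazy); then exactly 3 of a word character, then zero or more of a literal 'n' (lazy) (captured).
Here no position works, so the call returns None.

None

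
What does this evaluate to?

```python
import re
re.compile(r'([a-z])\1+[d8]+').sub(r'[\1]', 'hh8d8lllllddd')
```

The backreference `\1` re-matches whatever the first group consumed, character for character.
Each match is replaced using the text its own group 1 captured.

'[h][l]'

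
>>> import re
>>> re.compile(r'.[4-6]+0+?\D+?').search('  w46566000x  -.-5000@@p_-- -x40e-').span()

(2, 12)

The pattern matches any character, then one or more of a character in [4-6]; then one or more of a literal '0' (lazy), then one or more of a non-digit (lazy).
Lazy quantifiers expand one character at a time until the remainder of the pattern can match.
`search` walks the string left to right and returns the first match it finds.
The match spans [2:12] → 'w46566000x'.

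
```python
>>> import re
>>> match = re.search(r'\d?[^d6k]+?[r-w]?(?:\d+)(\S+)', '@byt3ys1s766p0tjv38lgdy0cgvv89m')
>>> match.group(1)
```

'ys1s766p0tjv38lgdy0cgvv89m'

This matches optionally a digit, then one or more of any character except [d6k] (lazy), then optionally a character in [r-w]; then one or more of a digit (non-capturing group); then one or more of a non-whitespace character (captured).
Because the quantifier is non-greedy, it stops expanding at the earliest point where the rest of the pattern can succeed.
`re.search` scans for the first position where the pattern succeeds.
The match spans [0:31] → '@byt3ys1s766p0tjv38lgdy0cgvv89m'.
Captured: group 1 = 'ys1s766p0tjv38lgdy0cgvv89m'.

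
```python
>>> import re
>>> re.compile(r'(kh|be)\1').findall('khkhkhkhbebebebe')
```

`\1` has to match the exact text group 1 already captured.
Scanning left to right: at [0:4] match 'khkh', group 1 = 'kh'; at [4:8] match 'khkh', group 1 = 'kh'; at [8:12] match 'bebe', group 1 = 'be'; at [12:16] match 'bebe', group 1 = 'be'.
One capturing group, so `findall` returns just the captured substring from each match — 4 in all.

['kh', 'kh', 'be', 'be']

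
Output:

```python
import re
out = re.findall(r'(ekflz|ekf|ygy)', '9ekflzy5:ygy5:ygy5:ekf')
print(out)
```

['ekflz', 'ygy', 'ygy', 'ekf']

Branches in `(...|...)` are attempted left-to-right; the first branch that allows the whole pattern to succeed is taken.
Walking the string: at [1:6] match 'ekflz', group 1 = 'ekflz'; at [9:12] match 'ygy', group 1 = 'ygy'; at [14:17] match 'ygy', group 1 = 'ygy'; at [19:22] match 'ekf', group 1 = 'ekf'.
`findall` collects group 1 from each match (4 total).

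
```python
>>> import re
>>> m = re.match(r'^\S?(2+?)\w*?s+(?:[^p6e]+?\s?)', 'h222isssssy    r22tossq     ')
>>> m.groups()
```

('2',)

The match spans [0:12] → 'h222isssssy '.
Captured: group 1 = '2'.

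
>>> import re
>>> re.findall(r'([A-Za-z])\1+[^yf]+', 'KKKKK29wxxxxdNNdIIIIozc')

['K']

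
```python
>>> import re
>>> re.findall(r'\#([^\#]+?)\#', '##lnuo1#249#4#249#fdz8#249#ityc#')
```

['lnuo1', '4', 'fdz8', 'ityc']

`findall` collects group 1 from each match (4 total).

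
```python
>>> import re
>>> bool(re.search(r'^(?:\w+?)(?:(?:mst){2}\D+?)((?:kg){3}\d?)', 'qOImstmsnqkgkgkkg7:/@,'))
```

This matches anchored at the start of the string; then one or more of a word character (lazy) (non-capturing group); then the literal 'mst' repeated 2 times, then one or more of a non-digit (lazy) (non-capturing group); then the literal 'kg' repeated 3 times, then optionally a digit (captured).
Unlike `match`, `search` isn't anchored — it looks for the pattern anywhere in the string.
Here the pattern never matches, so the call returns None, and `bool(None)` is False.

False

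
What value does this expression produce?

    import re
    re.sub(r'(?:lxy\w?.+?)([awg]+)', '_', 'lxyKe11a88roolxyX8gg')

'_88roo_'

Each match is replaced by '_'.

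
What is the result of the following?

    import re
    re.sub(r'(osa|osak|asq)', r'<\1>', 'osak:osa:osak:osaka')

'<osa>k:<osa>:<osa>k:<osa>ka'

Alternation isn't longest-match — the leftmost alternative that fits at this position is chosen.
Matches: at [0:3] → 'osa'; at [5:8] → 'osa'; at [9:12] → 'osa'; at [14:17] → 'osa'.
`\1` in the replacement pulls in group 1's text for each match.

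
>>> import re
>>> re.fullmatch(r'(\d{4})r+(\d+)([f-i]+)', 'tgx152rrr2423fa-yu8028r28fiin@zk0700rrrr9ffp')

This matches exactly 4 of a digit (captured); then one or more of a literal 'r'; then one or more of a digit (captured); then one or more of a character in [f-i] (captured).
`re.fullmatch` is like wrapping the pattern in `^…$` (in single-line mode).
Here the string isn't matched end-to-end, so the call returns None.

None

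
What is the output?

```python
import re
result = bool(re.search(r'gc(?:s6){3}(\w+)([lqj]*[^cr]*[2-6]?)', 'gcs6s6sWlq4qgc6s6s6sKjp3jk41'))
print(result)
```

This matches the literal 'gc', then the literal 's6' repeated 3 times; then one or more of a word character (captured); then zero or more of one of [lqj], then zero or more of any character except [cr], then optionally a character in [2-6] (captured).
Unlike `match`, `search` isn't anchored — it looks for the pattern anywhere in the string.
Here nothing in the string fits, so the call returns None, and `bool(None)` is False.

False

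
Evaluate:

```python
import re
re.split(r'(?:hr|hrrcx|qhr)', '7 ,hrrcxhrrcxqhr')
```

Alternation tries branches left to right and keeps the first one that lets the overall match succeed at that position.
Splitting on the pattern gives 4 pieces.

['7 ,', 'rcx', 'rcx', '']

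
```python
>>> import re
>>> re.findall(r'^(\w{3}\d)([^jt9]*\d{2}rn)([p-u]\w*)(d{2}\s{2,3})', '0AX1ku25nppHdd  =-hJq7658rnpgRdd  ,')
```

[('0AX1', 'ku25nppHdd  =-hJq7658rn', 'pgR', 'dd  ')]

Pattern: anchored at the start of the string; then exactly 3 of a word character, then a digit (captured); then zero or more of any character except [jt9], then exactly 2 of a digit, then the literal 'rn' (captured); then a character in [p-u], then zero or more of a word character (captured); then exactly 2 of a literal 'd', then 2 to 3 of whitespace (captured).
Walking the string: at [0:34] match '0AX1ku25nppHdd  =-hJq7658rnpgRdd  ', groups = ('0AX1', 'ku25nppHdd  =-hJq7658rn', 'pgR', 'dd  ').
Multiple groups make `findall` return tuples — one 4-tuple for the one match.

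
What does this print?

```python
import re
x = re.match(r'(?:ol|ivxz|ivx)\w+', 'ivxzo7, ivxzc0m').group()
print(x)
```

With `match`, the pattern is implicitly anchored at the beginning.
The match spans [0:6] → 'ivxzo7'.

ivxzo7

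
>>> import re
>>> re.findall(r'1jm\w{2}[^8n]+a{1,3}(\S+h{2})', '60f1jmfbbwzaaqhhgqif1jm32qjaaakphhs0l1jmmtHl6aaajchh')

['jchh']

The pattern matches the literal '1jm', then exactly 2 of a word character; then one or more of any character except [8n], then 1 to 3 of the literal 'a'; then one or more of a non-whitespace character, then exactly 2 of a literal 'h' (captured).
Matches: at [3:52] match '1jmfbbwzaaqhhgqif1jm32qjaaakphhs0l1jmmtHl6aaajchh', group 1 = 'jchh'.
`findall` collects group 1 from the one match (1 total).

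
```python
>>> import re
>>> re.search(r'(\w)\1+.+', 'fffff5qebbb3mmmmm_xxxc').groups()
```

('f',)

A backreference is literal: `\1` must see the identical characters the first group matched.
Unlike `match`, `search` isn't anchored — it looks for the pattern anywhere in the string.
The match spans [0:22] → 'fffff5qebbb3mmmmm_xxxc'.
Captured: group 1 = 'f'.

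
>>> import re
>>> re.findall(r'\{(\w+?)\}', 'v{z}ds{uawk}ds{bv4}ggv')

['z', 'uawk', 'bv4']

Walking the string: at [1:4] match '{z}', group 1 = 'z'; at [6:12] match '{uawk}', group 1 = 'uawk'; at [14:19] match '{bv4}', group 1 = 'bv4'.
One capturing group, so `findall` returns just the captured substring from each match — 3 in all.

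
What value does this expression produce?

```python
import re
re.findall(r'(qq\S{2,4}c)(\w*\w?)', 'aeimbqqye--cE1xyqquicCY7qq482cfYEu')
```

This matches the literal 'qq', then 2 to 4 of a non-whitespace character, then a literal 'c' (captured); then zero or more of a word character, then optionally a word character (captured).
Walking the string: at [5:34] match 'qqye--cE1xyqquicCY7qq482cfYEu', groups = ('qqye--c', 'E1xyqquicCY7qq482cfYEu').
2 groups means the one result is a tuple of 2 captured strings — 1 here.

[('qqye--c', 'E1xyqquicCY7qq482cfYEu')]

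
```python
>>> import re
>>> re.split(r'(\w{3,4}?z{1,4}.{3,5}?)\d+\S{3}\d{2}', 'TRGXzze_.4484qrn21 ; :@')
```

['', 'TRGXzze_.', ' ; :@']

The pattern matches 3 to 4 of a word character (lazy), then 1 to 4 of a literal 'z', then 3 to 5 of any character (lazy) (captured); then one or more of a digit; then exactly 3 of a non-whitespace character, then exactly 2 of a digit.
With the lazy modifier that quantifier settles for the fewest repetitions that let the rest of the pattern succeed (the atoms after it are unaffected and can still be greedy).
Matches to split on: at [0:18] → 'TRGXzze_.4484qrn21'.
The group in the pattern means `split` returns the separators' captures alongside the pieces.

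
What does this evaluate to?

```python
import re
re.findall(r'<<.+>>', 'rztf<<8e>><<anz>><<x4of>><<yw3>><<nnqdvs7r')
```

['<<8e>><<anz>><<x4of>><<yw3>>']

Since nothing is captured, `findall` lists the 1 matched substring directly.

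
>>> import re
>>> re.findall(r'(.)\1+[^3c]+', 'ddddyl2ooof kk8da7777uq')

['d']

After group 1 captures some text, `\1` only succeeds where that same text appears again.
`findall` collects group 1 from the one match (1 total).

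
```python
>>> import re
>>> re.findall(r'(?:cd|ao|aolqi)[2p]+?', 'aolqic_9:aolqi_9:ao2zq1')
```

No capturing groups, so `findall` returns the 1 full match string.

['ao2']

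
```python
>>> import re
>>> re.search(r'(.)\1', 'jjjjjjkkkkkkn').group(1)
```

'j'

A backreference is literal: `\1` must see the identical characters the first group matched.
Unlike `match`, `search` isn't anchored — it looks for the pattern anywhere in the string.
The match spans [0:2] → 'jj'.
Captured: group 1 = 'j'.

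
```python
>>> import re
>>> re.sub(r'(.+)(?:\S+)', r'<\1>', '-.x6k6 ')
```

This matches one or more of any character (captured); then one or more of a non-whitespace character (non-capturing group).
`\1` in the replacement pulls in group 1's text for each match.

'<-.x6k> '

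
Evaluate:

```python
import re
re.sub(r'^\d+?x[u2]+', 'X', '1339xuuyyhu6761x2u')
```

The pattern matches anchored at the start of the string; then one or more of a digit (lazy), then a literal 'x'; then one or more of one of [u2].
Matches: at [0:7] → '1339xuu'.
Every occurrence is swapped for 'X'.

'Xyyhu6761x2u'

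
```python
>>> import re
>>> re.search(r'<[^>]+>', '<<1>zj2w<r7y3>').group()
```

'<<1>'

The match spans [0:4] → '<<1>'.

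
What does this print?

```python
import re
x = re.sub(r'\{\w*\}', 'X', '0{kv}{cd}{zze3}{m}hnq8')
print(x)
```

Matches: at [1:5] → '{kv}'; at [5:9] → '{cd}'; at [9:15] → '{zze3}'; at [15:18] → '{m}'.
Each match is replaced by 'X'.

0XXXXhnq8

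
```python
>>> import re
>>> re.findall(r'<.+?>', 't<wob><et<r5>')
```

['<wob>', '<et<r5>']

The `?` after the quantifier makes it lazy — it takes as little as possible before letting the rest of the pattern try.
Walking the string: at [1:6] → '<wob>'; at [6:13] → '<et<r5>'.
Since nothing is captured, `findall` lists the 2 matched substrings directly.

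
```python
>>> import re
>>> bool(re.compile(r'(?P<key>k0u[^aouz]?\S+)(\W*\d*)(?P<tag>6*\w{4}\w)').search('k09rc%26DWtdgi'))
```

Pattern: the literal 'k0u', then optionally any character except [aouz], then one or more of a non-whitespace character (captured as 'key'); then zero or more of a non-word character, then zero or more of a digit (captured); then zero or more of the literal '6', then exactly 4 of a word character, then a word character (captured as 'tag').
Here nothing in the string fits, so the call returns None, and `bool(None)` is False.

False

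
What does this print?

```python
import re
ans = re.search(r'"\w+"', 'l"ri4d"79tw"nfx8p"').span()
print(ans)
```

`re.search` scans for the first position where the pattern succeeds.
The match spans [1:7] → '"ri4d"'.

(1, 7)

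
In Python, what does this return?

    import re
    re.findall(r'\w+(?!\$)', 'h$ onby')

['onby']

`(?!…)`/`(?<!…)` only lets a position through if the neighbouring text does NOT match; no characters are consumed.
Scanning left to right: at [3:7] → 'onby'.
No capturing groups, so `findall` returns the 1 full match string.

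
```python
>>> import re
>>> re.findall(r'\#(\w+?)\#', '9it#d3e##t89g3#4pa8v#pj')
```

Because there's exactly one group, `findall` drops the full match and keeps group 1 from each hit.

['d3e', 't89g3']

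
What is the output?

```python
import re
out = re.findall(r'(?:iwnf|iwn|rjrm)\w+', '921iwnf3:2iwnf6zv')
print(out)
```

['iwnf3', 'iwnf6zv']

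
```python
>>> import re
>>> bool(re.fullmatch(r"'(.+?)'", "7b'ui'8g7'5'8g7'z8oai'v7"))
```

False

`fullmatch` succeeds only if the pattern covers the string from start to end.
Here there's no way to consume every character, so the call returns None, and `bool(None)` is False.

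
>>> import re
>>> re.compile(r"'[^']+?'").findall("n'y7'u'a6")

With no groups in the pattern, `findall` gives back each whole match — 1 here.

["'y7'"]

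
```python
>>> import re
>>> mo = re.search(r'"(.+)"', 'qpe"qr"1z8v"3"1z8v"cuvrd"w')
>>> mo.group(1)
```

'qr"1z8v"3"1z8v"cuvrd'

`re.search` scans for the first position where the pattern succeeds.
The match spans [3:25] → '"qr"1z8v"3"1z8v"cuvrd"'.
Captured: group 1 = 'qr"1z8v"3"1z8v"cuvrd'.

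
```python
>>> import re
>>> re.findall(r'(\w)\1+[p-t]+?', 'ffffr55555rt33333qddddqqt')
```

`\1` has to match the exact text group 1 already captured.
Because there's exactly one group, `findall` drops the full match and keeps group 1 from each hit.

['f', '5', '3', 'd']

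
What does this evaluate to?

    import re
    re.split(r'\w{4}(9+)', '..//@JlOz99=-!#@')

['..//@', '99', '=-!#@']

The group in the pattern means `split` returns the separators' captures alongside the pieces.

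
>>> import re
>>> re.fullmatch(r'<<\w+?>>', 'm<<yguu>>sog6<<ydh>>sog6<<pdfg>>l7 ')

None

`re.fullmatch` requires the pattern to consume the entire string.
Here there's no way to consume every character, so the call returns None.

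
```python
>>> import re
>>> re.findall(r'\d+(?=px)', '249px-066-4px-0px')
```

['249', '4', '0']

Because the assertion is zero-width, the text it checks is not consumed and won't appear in the result.
Matches: at [0:3] → '249'; at [10:11] → '4'; at [14:15] → '0'.
With no groups in the pattern, `findall` gives back each whole match — 3 here.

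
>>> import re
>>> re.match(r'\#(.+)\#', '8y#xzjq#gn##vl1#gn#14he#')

None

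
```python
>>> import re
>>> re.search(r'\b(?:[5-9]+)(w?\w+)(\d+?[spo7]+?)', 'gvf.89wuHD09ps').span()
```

The pattern matches a word boundary (`\b`, zero-width); then one or more of a character in [5-9] (non-capturing group); then optionally a literal 'w', then one or more of a word character (captured); then one or more of a digit (lazy), then one or more of one of [spo7] (lazy) (captured).
The match spans [4:13] → '89wuHD09p'.

(4, 13)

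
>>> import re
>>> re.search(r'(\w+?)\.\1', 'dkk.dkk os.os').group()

After group 1 captures some text, `\1` only succeeds where that same text appears again.
The match spans [0:7] → 'dkk.dkk'.

'dkk.dkk'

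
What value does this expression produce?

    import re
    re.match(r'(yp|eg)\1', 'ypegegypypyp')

With `match`, the pattern is implicitly anchored at the beginning.
Here the string doesn't start with a match, so the call returns None.

None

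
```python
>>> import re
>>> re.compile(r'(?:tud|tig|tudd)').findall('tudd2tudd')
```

['tud', 'tud']

Alternation isn't longest-match — the leftmost alternative that fits at this position is chosen.
With no groups in the pattern, `findall` gives back each whole match — 2 here.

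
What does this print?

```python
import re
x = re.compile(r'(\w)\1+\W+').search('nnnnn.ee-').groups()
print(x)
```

('n',)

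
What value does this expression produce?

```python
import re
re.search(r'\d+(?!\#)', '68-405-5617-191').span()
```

The negative lookaround is zero-width — it rules out positions where the adjacent text would match, without consuming anything.
The match spans [0:2] → '68'.

(0, 2)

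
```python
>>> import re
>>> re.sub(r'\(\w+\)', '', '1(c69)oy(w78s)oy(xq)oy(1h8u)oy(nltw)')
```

`sub` substitutes '' at each match site.

'1oyoyoyoy'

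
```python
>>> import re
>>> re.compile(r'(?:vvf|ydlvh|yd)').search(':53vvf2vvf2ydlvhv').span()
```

(3, 6)

The match spans [3:6] → 'vvf'.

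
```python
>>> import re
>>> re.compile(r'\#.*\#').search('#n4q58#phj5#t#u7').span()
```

`re.search` scans for the first position where the pattern succeeds.
The match spans [0:14] → '#n4q58#phj5#t#'.

(0, 14)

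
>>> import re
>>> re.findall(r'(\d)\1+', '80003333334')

['0', '3']

The backreference `\1` re-matches whatever the first group consumed, character for character.
`findall` collects group 1 from each match (2 total).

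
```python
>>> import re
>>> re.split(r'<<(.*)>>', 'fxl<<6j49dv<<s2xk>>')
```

['fxl', '6j49dv<<s2xk', '']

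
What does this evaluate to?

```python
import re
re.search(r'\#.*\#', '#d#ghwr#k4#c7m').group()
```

'#d#ghwr#k4#'

The match spans [0:11] → '#d#ghwr#k4#'.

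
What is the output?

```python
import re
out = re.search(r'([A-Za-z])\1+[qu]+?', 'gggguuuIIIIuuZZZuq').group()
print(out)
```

ggggu

After group 1 captures some text, `\1` only succeeds where that same text appears again.
Unlike `match`, `search` isn't anchored — it looks for the pattern anywhere in the string.
The match spans [0:5] → 'ggggu'.
Captured: group 1 = 'g'.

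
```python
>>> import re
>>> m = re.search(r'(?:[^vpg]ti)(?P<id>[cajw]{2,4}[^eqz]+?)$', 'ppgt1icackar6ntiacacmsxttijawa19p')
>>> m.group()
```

'ntiacacmsxttijawa19p'

This matches any character except [vpg], then the literal 'ti' (non-capturing group); then 2 to 4 of one of [cajw], then one or more of any character except [eqz] (lazy) (captured as 'id'); then anchored at the end.
`re.search` scans for the first position where the pattern succeeds.
The match spans [13:33] → 'ntiacacmsxttijawa19p'.
Captured: group 1 = 'acacmsxttijawa19p'.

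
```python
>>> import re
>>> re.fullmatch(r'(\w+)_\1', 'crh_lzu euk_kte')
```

`re.fullmatch` is like wrapping the pattern in `^…$` (in single-line mode).
Here the pattern can't cover the whole string, so the call returns None.

None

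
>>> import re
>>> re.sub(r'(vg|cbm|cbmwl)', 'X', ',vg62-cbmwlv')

',X62-Xwlv'

`|` is ordered: at each position the engine commits to the first alternative that works.
Matches: at [1:3] → 'vg'; at [6:9] → 'cbm'.
Each match is replaced by 'X'.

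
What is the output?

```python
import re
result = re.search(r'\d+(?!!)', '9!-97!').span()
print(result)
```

(3, 4)

A negative assertion filters positions out without eating any characters.
The match spans [3:4] → '9'.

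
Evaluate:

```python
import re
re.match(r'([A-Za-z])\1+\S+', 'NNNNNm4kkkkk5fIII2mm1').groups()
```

The match spans [0:21] → 'NNNNNm4kkkkk5fIII2mm1'.
Captured: group 1 = 'N'.

('N',)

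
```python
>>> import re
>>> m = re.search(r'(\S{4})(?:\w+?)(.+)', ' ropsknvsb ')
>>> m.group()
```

'ropsknvsb '

Pattern: exactly 4 of a non-whitespace character (captured); then one or more of a word character (lazy) (non-capturing group); then one or more of any character (captured).
Unlike `match`, `search` isn't anchored — it looks for the pattern anywhere in the string.
The match spans [1:11] → 'ropsknvsb '.
Captured: group 1 = 'rops', group 2 = 'nvsb '.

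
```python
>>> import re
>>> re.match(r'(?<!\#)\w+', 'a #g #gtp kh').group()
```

'a'

With `match`, the pattern is implicitly anchored at the beginning.
The match spans [0:1] → 'a'.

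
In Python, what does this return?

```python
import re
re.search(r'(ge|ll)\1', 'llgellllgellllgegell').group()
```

'llll'

The backreference `\1` re-matches whatever the first group consumed, character for character.
Unlike `match`, `search` isn't anchored — it looks for the pattern anywhere in the string.
The match spans [4:8] → 'llll'.
Captured: group 1 = 'll'.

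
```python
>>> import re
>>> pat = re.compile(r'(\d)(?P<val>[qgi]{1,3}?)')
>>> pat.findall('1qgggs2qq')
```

The `?` after the quantifier makes it lazy — it takes as little as possible before letting the rest of the pattern try.
`findall` packs the 2 group values into a tuple for every match.

[('1', 'q'), ('2', 'q')]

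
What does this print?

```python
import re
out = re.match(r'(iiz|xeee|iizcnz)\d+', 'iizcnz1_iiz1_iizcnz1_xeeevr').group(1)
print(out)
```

iizcnz

`re.match` only tries the pattern at the start of the string.
The match spans [0:7] → 'iizcnz1'.
Captured: group 1 = 'iizcnz'.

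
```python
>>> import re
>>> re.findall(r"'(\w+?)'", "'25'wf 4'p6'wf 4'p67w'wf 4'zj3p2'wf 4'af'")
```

['25', 'p6', 'p67w', 'zj3p2', 'af']

Walking the string: at [0:4] match "'25'", group 1 = '25'; at [8:12] match "'p6'", group 1 = 'p6'; at [16:22] match "'p67w'", group 1 = 'p67w'; at [26:33] match "'zj3p2'", group 1 = 'zj3p2'; at [37:41] match "'af'", group 1 = 'af'.
`findall` collects group 1 from each match (5 total).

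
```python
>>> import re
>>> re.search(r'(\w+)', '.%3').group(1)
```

'3'

The match spans [2:3] → '3'.
Captured: group 1 = '3'.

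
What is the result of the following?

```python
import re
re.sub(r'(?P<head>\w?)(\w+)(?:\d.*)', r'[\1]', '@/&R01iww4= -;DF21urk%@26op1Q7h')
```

'@/&[R]'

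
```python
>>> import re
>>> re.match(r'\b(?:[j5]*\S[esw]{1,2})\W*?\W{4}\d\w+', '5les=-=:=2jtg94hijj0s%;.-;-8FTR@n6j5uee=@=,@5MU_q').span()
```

This matches a word boundary (`\b`, zero-width); then zero or more of one of [j5], then a non-whitespace character, then 1 to 2 of one of [esw] (non-capturing group); then zero or more of a non-word character (lazy), then exactly 4 of a non-word character; then a digit, then one or more of a word character.
`re.match` only tries the pattern at the start of the string.
The match spans [0:21] → '5les=-=:=2jtg94hijj0s'.

(0, 21)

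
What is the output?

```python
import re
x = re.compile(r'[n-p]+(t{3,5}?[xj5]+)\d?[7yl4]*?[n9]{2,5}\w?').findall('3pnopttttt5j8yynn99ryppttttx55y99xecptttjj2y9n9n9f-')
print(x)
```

Pattern: one or more of a character in [n-p]; then 3 to 5 of the literal 't' (lazy), then one or more of one of [xj5] (captured); then optionally a digit; then zero or more of one of [7yl4] (lazy), then 2 to 5 of one of [n9], then optionally a word character.
Because there's exactly one group, `findall` drops the full match and keeps group 1 from each hit.

['ttttt5j', 'ttttx55', 'tttjj']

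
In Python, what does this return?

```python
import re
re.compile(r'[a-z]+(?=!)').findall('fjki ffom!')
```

Because the assertion is zero-width, the text it checks is not consumed and won't appear in the result.
Scanning left to right: at [5:9] → 'ffom'.
No capturing groups, so `findall` returns the 1 full match string.

['ffom']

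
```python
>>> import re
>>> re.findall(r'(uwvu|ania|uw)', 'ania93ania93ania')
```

One capturing group, so `findall` returns just the captured substring from each match — 3 in all.

['ania', 'ania', 'ania']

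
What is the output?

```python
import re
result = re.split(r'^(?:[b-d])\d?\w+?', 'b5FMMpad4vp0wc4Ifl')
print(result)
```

['', 'MMpad4vp0wc4Ifl']

This matches anchored at the start of the string; then a character in [b-d] (non-capturing group); then optionally a digit, then one or more of a word character (lazy).
Each match becomes a cut point; 2 segments remain.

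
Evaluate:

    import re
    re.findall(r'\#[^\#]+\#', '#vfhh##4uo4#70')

`findall` yields the raw match text (2 of them) because the pattern has no groups.

['#vfhh#', '#4uo4#']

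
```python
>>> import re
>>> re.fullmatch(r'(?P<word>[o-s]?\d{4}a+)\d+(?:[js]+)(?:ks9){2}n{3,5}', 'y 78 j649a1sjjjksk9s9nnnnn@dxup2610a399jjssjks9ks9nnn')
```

None

`fullmatch` succeeds only if the pattern covers the string from start to end.
Here there's no way to consume every character, so the call returns None.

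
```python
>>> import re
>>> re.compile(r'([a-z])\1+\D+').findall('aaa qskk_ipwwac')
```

['a']

`\1` is not a pattern — it's the concrete string captured by group 1, re-applied verbatim.
`findall` collects group 1 from the one match (1 total).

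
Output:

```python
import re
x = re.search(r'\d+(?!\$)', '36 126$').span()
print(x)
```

(0, 2)

The negative lookahead/lookbehind blocks any match where the forbidden context is present.
`re.search` tries every starting position until one works.
The match spans [0:2] → '36'.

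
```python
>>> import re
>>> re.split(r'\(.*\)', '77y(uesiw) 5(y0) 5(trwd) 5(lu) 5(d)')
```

Matches to split on: at [3:35] → '(uesiw) 5(y0) 5(trwd) 5(lu) 5(d)'.
`split` removes every match and returns the 2 fragments in between.

['77y', '']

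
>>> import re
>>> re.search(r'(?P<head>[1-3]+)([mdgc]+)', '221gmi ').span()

(0, 5)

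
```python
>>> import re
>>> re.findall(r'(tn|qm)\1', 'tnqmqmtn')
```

The backreference `\1` re-matches whatever the first group consumed, character for character.
One capturing group, so `findall` returns just the captured substring from the one match — 1 in all.

['qm']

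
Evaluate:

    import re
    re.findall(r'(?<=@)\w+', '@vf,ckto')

['vf']

The lookaround is zero-width — it requires the adjacent text to match without consuming it, so the asserted text isn't part of the match.
Scanning left to right: at [1:3] → 'vf'.
No capturing groups, so `findall` returns the 1 full match string.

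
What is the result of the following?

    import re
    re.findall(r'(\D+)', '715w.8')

['w.']

This matches one or more of a non-digit (captured).
`findall` collects group 1 from the one match (1 total).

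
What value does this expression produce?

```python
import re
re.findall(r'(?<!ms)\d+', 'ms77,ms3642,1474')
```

['7', '642', '1474']

`(?!…)`/`(?<!…)` only lets a position through if the neighbouring text does NOT match; no characters are consumed.
Scanning left to right: at [3:4] → '7'; at [8:11] → '642'; at [12:16] → '1474'.
No capturing groups, so `findall` returns the 3 full match strings.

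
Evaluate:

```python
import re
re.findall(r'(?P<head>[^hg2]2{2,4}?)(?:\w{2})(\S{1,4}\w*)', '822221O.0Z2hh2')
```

[('822', '1O.0Z2hh2')]

Pattern: any character except [hg2], then 2 to 4 of a literal '2' (lazy) (captured as 'head'); then exactly 2 of a word character (non-capturing group); then 1 to 4 of a non-whitespace character, then zero or more of a word character (captured).
2 groups means the one result is a tuple of 2 captured strings — 1 here.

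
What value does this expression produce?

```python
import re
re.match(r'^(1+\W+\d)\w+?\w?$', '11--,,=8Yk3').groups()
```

('11--,,=8',)

The match spans [0:11] → '11--,,=8Yk3'.
Captured: group 1 = '11--,,=8'.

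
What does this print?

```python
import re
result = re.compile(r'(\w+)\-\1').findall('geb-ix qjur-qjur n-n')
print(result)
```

['qjur', 'n']

`\1` has to match the exact text group 1 already captured.
Matches: at [7:16] match 'qjur-qjur', group 1 = 'qjur'; at [17:20] match 'n-n', group 1 = 'n'.
`findall` collects group 1 from each match (2 total).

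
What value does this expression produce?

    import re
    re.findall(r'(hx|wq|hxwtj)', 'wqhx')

Matches: at [0:2] match 'wq', group 1 = 'wq'; at [2:4] match 'hx', group 1 = 'hx'.
Because there's exactly one group, `findall` drops the full match and keeps group 1 from each hit.

['wq', 'hx']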